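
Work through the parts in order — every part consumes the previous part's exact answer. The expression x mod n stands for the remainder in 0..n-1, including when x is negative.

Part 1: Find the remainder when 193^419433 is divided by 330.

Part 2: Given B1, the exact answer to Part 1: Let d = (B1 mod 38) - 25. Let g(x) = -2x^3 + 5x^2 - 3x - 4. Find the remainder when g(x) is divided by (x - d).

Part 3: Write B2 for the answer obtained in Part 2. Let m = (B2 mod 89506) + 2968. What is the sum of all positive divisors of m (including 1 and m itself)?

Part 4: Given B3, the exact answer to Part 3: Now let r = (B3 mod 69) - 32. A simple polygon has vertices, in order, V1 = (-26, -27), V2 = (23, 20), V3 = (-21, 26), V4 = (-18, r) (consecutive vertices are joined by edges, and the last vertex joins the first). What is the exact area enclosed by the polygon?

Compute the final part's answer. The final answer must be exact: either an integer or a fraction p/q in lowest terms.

2033/2

Part 1: squarings mod 330: 193^1=193, 193^2=289, 193^4=31, 193^8=301, 193^16=181, 193^32=91, 193^64=31, 193^128=301, 193^256=181, 193^512=91, 193^1024=31, 193^2048=301, 193^4096=181, 193^8192=91, 193^16384=31, 193^32768=301, 193^65536=181, 193^131072=91, 193^262144=31; 193^419433 = 193^1 * 193^8 * 193^32 * 193^64 * 193^512 * 193^1024 * 193^8192 * 193^16384 * 193^131072 * 193^262144 = 73 (mod 330); answer 73
Part 2: B1 = 73; d = 10; remainder = value at the root: -2*(10)^3 + 5*(10)^2 - 3*(10)^1 - 4 = (-2000) + (500) + (-30) + (-4) = -1534; answer -1534
Part 3: B2 = -1534; m = 90940; 90940 = 2^2 * 5 * 4547; sigma = (1 + 2 + 4) * (1 + 5) * (1 + 4547) = 7 * 6 * 4548 = 191016; answer 191016
Part 4: B3 = 191016; r = -8; cross terms: (-26*20 - 23*-27)=101, (23*26 - -21*20)=1018, (-21*-8 - -18*26)=636, (-18*-27 - -26*-8)=278; twice the area = |2033| = 2033; area = 2033/2; answer 2033/2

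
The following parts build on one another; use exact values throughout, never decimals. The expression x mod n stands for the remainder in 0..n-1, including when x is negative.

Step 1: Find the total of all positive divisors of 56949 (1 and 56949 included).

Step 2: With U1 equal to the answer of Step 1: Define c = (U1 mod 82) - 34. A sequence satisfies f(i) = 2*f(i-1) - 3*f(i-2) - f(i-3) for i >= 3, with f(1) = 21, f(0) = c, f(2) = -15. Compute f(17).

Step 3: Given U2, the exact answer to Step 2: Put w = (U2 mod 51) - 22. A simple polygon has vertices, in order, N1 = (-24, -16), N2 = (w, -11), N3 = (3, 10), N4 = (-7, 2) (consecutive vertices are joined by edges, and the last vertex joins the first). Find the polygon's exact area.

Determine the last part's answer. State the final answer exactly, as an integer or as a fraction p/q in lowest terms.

Step 1: 56949 = 3 * 41 * 463; sigma = (1 + 3) * (1 + 41) * (1 + 463) = 4 * 42 * 464 = 77952; answer 77952
Step 2: U1 = 77952; c = 18; f(3) = 2*(-15) - 3*(21) - 1*(18) = -111; iterating: f(3)=-111, f(4)=-198, f(5)=-48, f(6)=609, f(7)=1560, f(8)=1341, f(9)=-2607, f(10)=-10797, f(11)=-15114, f(12)=4770, f(13)=65679, f(14)=132162, f(15)=62517, f(16)=-337131, f(17)=-993975; answer -993975
Step 3: U2 = -993975; w = -7; cross terms: (-24*-11 - -7*-16)=152, (-7*10 - 3*-11)=-37, (3*2 - -7*10)=76, (-7*-16 - -24*2)=160; twice the area = |351| = 351; area = 351/2; answer 351/2

351/2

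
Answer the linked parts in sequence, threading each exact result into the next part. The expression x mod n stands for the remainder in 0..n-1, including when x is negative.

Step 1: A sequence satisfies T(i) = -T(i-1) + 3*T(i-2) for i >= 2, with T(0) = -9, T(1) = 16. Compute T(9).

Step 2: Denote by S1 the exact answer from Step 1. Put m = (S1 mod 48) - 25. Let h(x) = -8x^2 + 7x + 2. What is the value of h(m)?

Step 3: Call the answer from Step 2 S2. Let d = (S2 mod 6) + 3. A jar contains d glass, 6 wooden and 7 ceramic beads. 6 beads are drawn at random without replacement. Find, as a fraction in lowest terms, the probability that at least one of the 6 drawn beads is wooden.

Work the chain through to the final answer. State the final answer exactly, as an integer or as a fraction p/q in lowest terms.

210/221

Step 1: T(2) = -1*(16) + 3*(-9) = -43; iterating: T(2)=-43, T(3)=91, T(4)=-220, T(5)=493, T(6)=-1153, T(7)=2632, T(8)=-6091, T(9)=13987; answer 13987
Step 2: S1 = 13987; m = -6; -8*(-6)^2 + 7*(-6)^1 + 2 = (-288) + (-42) + (2) = -328; answer -328
Step 3: S2 = -328; d = 5; total draws C(18,6) = 18564; complement C(12,6) = 924; favorable 18564 - 924 = 17640; P = 210/221; answer 210/221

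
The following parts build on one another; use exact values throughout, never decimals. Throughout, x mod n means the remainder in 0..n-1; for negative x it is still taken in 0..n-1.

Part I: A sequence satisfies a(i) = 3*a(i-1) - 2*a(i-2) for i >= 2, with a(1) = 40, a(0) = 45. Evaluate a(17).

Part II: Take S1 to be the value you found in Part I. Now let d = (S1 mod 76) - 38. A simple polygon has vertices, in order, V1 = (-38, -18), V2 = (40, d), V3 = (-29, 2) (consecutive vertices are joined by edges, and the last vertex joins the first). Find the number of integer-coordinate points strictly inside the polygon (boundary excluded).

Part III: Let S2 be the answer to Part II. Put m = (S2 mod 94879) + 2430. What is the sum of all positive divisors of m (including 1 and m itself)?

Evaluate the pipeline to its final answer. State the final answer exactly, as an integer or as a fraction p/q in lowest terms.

6264

Part I: a(2) = 3*(40) - 2*(45) = 30; iterating: a(2)=30, a(3)=10, a(4)=-30, a(5)=-110, a(6)=-270, a(7)=-590, a(8)=-1230, a(9)=-2510, a(10)=-5070, a(11)=-10190, a(12)=-20430, a(13)=-40910, a(14)=-81870, a(15)=-163790, a(16)=-327630, a(17)=-655310; answer -655310
Part II: S1 = -655310; d = 0; cross terms: (-38*0 - 40*-18)=720, (40*2 - -29*0)=80, (-29*-18 - -38*2)=598; twice the area = |1398| = 1398; area = 699; boundary points = 6 + 1 + 1 = 8; strictly interior points = area - boundary/2 + 1 = 696; answer 696
Part III: S2 = 696; m = 3126; 3126 = 2 * 3 * 521; sigma = (1 + 2) * (1 + 3) * (1 + 521) = 3 * 4 * 522 = 6264; answer 6264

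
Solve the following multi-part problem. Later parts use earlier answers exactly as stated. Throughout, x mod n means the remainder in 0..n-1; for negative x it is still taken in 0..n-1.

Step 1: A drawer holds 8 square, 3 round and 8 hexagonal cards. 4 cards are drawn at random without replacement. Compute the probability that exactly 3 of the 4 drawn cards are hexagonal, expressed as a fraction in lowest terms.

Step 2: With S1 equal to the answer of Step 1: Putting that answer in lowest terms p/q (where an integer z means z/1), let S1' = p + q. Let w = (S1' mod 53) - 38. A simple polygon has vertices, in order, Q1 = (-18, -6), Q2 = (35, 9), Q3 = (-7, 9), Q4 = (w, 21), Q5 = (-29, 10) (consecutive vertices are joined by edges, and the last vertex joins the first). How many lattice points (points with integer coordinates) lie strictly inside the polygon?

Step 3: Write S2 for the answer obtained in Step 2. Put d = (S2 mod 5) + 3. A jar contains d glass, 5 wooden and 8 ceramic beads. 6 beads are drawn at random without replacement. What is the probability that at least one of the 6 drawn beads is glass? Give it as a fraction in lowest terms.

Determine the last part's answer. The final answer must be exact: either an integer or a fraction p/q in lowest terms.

Step 1: total draws C(19,4) = 3876; favorable C(8,3)*C(11,1) = 616; P = 154/969; answer 154/969
Step 2: S1 = 154/969; threaded value p + q = 1123; w = -28; cross terms: (-18*9 - 35*-6)=48, (35*9 - -7*9)=378, (-7*21 - -28*9)=105, (-28*10 - -29*21)=329, (-29*-6 - -18*10)=354; twice the area = |1214| = 1214; area = 607; boundary points = 1 + 42 + 3 + 1 + 1 = 48; strictly interior points = area - boundary/2 + 1 = 584; answer 584
Step 3: S2 = 584; d = 7; total draws C(20,6) = 38760; complement C(13,6) = 1716; favorable 38760 - 1716 = 37044; P = 3087/3230; answer 3087/3230

3087/3230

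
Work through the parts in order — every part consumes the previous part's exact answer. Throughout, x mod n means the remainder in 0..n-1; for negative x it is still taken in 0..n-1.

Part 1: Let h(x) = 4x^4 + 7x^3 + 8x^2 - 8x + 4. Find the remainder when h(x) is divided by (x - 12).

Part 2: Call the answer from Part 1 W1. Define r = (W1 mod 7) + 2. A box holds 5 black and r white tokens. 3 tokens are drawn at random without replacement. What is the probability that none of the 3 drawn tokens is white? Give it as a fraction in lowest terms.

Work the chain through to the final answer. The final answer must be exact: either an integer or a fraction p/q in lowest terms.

2/33

Part 1: remainder = value at the root: 4*(12)^4 + 7*(12)^3 + 8*(12)^2 - 8*(12)^1 + 4 = (82944) + (12096) + (1152) + (-96) + (4) = 96100; answer 96100
Part 2: W1 = 96100; r = 6; total draws C(11,3) = 165; favorable C(5,3) = 10; P = 2/33; answer 2/33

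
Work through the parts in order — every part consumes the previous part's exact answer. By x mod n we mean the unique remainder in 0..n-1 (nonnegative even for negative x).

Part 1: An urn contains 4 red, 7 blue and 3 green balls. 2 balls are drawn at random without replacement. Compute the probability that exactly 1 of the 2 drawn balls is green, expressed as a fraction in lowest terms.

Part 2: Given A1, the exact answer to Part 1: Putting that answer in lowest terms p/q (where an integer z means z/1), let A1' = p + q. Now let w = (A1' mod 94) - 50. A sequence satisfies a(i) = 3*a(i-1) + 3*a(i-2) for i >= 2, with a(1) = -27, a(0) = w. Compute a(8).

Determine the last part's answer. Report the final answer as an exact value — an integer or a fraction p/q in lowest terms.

-398925

Part 1: total draws C(14,2) = 91; favorable C(3,1)*C(11,1) = 33; P = 33/91; answer 33/91
Part 2: A1 = 33/91; threaded value p + q = 124; w = -20; a(2) = 3*(-27) + 3*(-20) = -141; iterating: a(2)=-141, a(3)=-504, a(4)=-1935, a(5)=-7317, a(6)=-27756, a(7)=-105219, a(8)=-398925; answer -398925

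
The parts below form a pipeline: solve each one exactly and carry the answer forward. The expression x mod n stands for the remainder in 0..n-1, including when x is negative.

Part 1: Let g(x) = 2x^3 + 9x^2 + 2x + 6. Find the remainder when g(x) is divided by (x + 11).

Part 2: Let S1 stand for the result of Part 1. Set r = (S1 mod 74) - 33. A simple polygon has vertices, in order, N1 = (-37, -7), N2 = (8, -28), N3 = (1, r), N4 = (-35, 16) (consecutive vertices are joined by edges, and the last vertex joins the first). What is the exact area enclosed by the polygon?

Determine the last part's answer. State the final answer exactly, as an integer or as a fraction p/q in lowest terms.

Part 1: remainder = value at the root: 2*(-11)^3 + 9*(-11)^2 + 2*(-11)^1 + 6 = (-2662) + (1089) + (-22) + (6) = -1589; answer -1589
Part 2: S1 = -1589; r = 6; cross terms: (-37*-28 - 8*-7)=1092, (8*6 - 1*-28)=76, (1*16 - -35*6)=226, (-35*-7 - -37*16)=837; twice the area = |2231| = 2231; area = 2231/2; answer 2231/2

2231/2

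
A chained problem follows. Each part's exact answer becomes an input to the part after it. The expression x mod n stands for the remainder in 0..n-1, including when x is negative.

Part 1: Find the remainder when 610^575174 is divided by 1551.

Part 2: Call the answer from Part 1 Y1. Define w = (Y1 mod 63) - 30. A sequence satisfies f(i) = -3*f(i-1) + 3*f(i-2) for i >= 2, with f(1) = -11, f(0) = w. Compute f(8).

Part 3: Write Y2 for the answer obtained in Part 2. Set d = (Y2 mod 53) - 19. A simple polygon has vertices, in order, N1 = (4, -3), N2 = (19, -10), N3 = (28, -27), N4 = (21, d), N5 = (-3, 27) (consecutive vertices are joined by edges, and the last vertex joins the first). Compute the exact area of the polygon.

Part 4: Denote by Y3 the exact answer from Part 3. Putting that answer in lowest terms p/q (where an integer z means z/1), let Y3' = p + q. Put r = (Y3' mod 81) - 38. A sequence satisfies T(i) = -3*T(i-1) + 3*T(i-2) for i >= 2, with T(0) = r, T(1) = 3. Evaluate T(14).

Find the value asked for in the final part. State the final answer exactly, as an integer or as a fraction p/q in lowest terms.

Part 1: squarings mod 1551: 610^1=610, 610^2=1411, 610^4=988, 610^8=565, 610^16=1270, 610^32=1411, 610^64=988, 610^128=565, 610^256=1270, 610^512=1411, 610^1024=988, 610^2048=565, 610^4096=1270, 610^8192=1411, 610^16384=988, 610^32768=565, 610^65536=1270, 610^131072=1411, 610^262144=988, 610^524288=565; 610^575174 = 610^2 * 610^4 * 610^64 * 610^128 * 610^512 * 610^1024 * 610^16384 * 610^32768 * 610^524288 = 988 (mod 1551); answer 988
Part 2: Y1 = 988; w = 13; f(2) = -3*(-11) + 3*(13) = 72; iterating: f(2)=72, f(3)=-249, f(4)=963, f(5)=-3636, f(6)=13797, f(7)=-52299, f(8)=198288; answer 198288
Part 3: Y2 = 198288; d = -4; cross terms: (4*-10 - 19*-3)=17, (19*-27 - 28*-10)=-233, (28*-4 - 21*-27)=455, (21*27 - -3*-4)=555, (-3*-3 - 4*27)=-99; twice the area = |695| = 695; area = 695/2; answer 695/2
Part 4: Y3 = 695/2; threaded value p + q = 697; r = 11; T(2) = -3*(3) + 3*(11) = 24; iterating: T(2)=24, T(3)=-63, T(4)=261, T(5)=-972, T(6)=3699, T(7)=-14013, T(8)=53136, T(9)=-201447, T(10)=763749, T(11)=-2895588, T(12)=10978011, T(13)=-41620797, T(14)=157796424; answer 157796424

157796424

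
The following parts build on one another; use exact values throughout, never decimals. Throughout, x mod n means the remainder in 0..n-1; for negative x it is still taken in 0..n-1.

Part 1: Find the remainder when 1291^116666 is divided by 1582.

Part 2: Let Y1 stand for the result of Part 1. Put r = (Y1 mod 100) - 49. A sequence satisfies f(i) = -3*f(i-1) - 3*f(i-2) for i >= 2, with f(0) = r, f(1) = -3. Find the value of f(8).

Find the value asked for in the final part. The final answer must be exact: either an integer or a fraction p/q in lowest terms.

Part 1: squarings mod 1582: 1291^1=1291, 1291^2=835, 1291^4=1145, 1291^8=1129, 1291^16=1131, 1291^32=905, 1291^64=1131, 1291^128=905, 1291^256=1131, 1291^512=905, 1291^1024=1131, 1291^2048=905, 1291^4096=1131, 1291^8192=905, 1291^16384=1131, 1291^32768=905, 1291^65536=1131; 1291^116666 = 1291^2 * 1291^8 * 1291^16 * 1291^32 * 1291^128 * 1291^256 * 1291^512 * 1291^1024 * 1291^16384 * 1291^32768 * 1291^65536 = 1199 (mod 1582); answer 1199
Part 2: Y1 = 1199; r = 50; f(2) = -3*(-3) - 3*(50) = -141; iterating: f(2)=-141, f(3)=432, f(4)=-873, f(5)=1323, f(6)=-1350, f(7)=81, f(8)=3807; answer 3807

3807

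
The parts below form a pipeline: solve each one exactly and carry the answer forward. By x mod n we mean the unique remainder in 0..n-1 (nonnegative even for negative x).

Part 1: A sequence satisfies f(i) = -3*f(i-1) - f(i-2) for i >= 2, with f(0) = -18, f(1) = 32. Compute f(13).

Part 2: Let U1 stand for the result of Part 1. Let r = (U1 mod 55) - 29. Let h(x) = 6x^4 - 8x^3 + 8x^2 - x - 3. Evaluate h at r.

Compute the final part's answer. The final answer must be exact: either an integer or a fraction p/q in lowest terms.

20981

Part 1: f(2) = -3*(32) - 1*(-18) = -78; iterating: f(2)=-78, f(3)=202, f(4)=-528, f(5)=1382, f(6)=-3618, f(7)=9472, f(8)=-24798, f(9)=64922, f(10)=-169968, f(11)=444982, f(12)=-1164978, f(13)=3049952; answer 3049952
Part 2: U1 = 3049952; r = 8; 6*(8)^4 - 8*(8)^3 + 8*(8)^2 - 1*(8)^1 - 3 = (24576) + (-4096) + (512) + (-8) + (-3) = 20981; answer 20981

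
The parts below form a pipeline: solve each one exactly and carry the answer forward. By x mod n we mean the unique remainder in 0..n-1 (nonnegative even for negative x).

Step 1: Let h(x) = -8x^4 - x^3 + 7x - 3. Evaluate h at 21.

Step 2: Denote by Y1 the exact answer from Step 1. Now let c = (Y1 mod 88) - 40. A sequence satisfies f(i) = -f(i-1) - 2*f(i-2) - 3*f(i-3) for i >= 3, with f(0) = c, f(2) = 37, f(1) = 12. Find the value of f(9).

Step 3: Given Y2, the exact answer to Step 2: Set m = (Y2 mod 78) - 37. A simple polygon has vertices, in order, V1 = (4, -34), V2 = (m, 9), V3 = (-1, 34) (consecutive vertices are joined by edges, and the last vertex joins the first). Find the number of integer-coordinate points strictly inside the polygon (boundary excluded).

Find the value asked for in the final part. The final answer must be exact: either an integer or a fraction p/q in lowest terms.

Step 1: -8*(21)^4 - 1*(21)^3 + 7*(21)^1 - 3 = (-1555848) + (-9261) + (147) + (-3) = -1564965; answer -1564965
Step 2: Y1 = -1564965; c = -13; f(3) = -1*(37) - 2*(12) - 3*(-13) = -22; iterating: f(3)=-22, f(4)=-88, f(5)=21, f(6)=221, f(7)=1, f(8)=-506, f(9)=-159; answer -159
Step 3: Y2 = -159; m = 38; cross terms: (4*9 - 38*-34)=1328, (38*34 - -1*9)=1301, (-1*-34 - 4*34)=-102; twice the area = |2527| = 2527; area = 2527/2; boundary points = 1 + 1 + 1 = 3; strictly interior points = area - boundary/2 + 1 = 1263; answer 1263

1263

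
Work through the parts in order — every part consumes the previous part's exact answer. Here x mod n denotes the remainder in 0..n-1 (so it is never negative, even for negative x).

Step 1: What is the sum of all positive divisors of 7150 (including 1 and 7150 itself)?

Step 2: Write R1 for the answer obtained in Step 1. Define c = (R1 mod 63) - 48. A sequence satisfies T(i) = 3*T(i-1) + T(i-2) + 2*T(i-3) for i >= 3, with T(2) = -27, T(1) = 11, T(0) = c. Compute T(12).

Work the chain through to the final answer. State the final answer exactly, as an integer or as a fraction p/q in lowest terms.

Step 1: 7150 = 2 * 5^2 * 11 * 13; sigma = (1 + 2) * (1 + 5 + 25) * (1 + 11) * (1 + 13) = 3 * 31 * 12 * 14 = 15624; answer 15624
Step 2: R1 = 15624; c = -48; T(3) = 3*(-27) + 1*(11) + 2*(-48) = -166; iterating: T(3)=-166, T(4)=-503, T(5)=-1729, T(6)=-6022, T(7)=-20801, T(8)=-71883, T(9)=-248494, T(10)=-858967, T(11)=-2969161, T(12)=-10263438; answer -10263438

-10263438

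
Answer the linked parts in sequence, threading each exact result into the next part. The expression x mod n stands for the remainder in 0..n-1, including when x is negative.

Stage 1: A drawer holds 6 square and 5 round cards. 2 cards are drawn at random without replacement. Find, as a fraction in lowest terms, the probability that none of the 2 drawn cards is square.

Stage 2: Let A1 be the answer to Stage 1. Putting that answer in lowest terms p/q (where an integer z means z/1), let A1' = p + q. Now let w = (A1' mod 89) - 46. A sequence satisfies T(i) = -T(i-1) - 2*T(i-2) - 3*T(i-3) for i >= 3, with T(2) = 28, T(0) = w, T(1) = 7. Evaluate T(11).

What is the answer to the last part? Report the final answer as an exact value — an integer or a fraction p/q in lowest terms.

2328

Stage 1: total draws C(11,2) = 55; favorable C(5,2) = 10; P = 2/11; answer 2/11
Stage 2: A1 = 2/11; threaded value p + q = 13; w = -33; T(3) = -1*(28) - 2*(7) - 3*(-33) = 57; iterating: T(3)=57, T(4)=-134, T(5)=-64, T(6)=161, T(7)=369, T(8)=-499, T(9)=-722, T(10)=613, T(11)=2328; answer 2328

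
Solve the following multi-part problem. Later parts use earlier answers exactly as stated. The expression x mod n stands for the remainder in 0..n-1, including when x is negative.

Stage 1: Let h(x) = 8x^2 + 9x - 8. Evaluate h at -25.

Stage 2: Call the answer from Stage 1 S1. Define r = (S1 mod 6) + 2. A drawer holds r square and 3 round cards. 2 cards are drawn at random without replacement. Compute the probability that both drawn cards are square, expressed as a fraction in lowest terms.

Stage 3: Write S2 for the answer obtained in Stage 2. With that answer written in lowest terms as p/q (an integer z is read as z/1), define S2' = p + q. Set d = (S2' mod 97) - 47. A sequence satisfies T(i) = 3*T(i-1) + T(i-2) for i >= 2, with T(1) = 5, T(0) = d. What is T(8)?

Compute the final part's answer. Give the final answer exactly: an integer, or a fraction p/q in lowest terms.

Stage 1: 8*(-25)^2 + 9*(-25)^1 - 8 = (5000) + (-225) + (-8) = 4767; answer 4767
Stage 2: S1 = 4767; r = 5; total draws C(8,2) = 28; favorable C(5,2) = 10; P = 5/14; answer 5/14
Stage 3: S2 = 5/14; threaded value p + q = 19; d = -28; T(2) = 3*(5) + 1*(-28) = -13; iterating: T(2)=-13, T(3)=-34, T(4)=-115, T(5)=-379, T(6)=-1252, T(7)=-4135, T(8)=-13657; answer -13657

-13657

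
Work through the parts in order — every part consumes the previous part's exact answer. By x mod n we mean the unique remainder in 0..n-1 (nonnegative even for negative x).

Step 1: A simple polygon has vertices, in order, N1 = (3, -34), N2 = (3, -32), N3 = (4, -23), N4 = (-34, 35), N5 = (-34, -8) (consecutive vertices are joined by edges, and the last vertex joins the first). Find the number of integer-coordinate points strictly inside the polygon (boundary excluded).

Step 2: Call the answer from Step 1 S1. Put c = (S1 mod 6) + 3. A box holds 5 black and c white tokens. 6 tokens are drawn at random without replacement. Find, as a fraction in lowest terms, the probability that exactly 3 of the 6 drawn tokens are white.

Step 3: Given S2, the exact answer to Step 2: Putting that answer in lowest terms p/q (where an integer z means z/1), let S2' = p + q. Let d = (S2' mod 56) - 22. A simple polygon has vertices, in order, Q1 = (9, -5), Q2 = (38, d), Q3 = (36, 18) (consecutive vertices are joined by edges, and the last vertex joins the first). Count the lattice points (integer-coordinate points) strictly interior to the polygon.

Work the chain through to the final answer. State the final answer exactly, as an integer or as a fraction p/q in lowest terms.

144

Step 1: cross terms: (3*-32 - 3*-34)=6, (3*-23 - 4*-32)=59, (4*35 - -34*-23)=-642, (-34*-8 - -34*35)=1462, (-34*-34 - 3*-8)=1180; twice the area = |2065| = 2065; area = 2065/2; boundary points = 2 + 1 + 2 + 43 + 1 = 49; strictly interior points = area - boundary/2 + 1 = 1009; answer 1009
Step 2: S1 = 1009; c = 4; total draws C(9,6) = 84; favorable C(4,3)*C(5,3) = 40; P = 10/21; answer 10/21
Step 3: S2 = 10/21; threaded value p + q = 31; d = 9; cross terms: (9*9 - 38*-5)=271, (38*18 - 36*9)=360, (36*-5 - 9*18)=-342; twice the area = |289| = 289; area = 289/2; boundary points = 1 + 1 + 1 = 3; strictly interior points = area - boundary/2 + 1 = 144; answer 144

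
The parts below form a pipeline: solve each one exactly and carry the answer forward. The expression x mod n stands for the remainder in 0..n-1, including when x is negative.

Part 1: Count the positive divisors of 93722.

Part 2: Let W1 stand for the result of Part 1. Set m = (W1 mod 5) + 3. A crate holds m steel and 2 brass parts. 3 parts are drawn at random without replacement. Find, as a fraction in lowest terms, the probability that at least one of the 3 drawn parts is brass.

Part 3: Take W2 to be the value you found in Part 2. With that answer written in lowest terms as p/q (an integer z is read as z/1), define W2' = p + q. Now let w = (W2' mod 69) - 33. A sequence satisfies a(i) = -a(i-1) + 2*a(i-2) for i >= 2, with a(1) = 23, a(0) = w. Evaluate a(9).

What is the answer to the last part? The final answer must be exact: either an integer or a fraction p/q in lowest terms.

6313

Part 1: 93722 = 2 * 46861; number of divisors = (1+1) * (1+1) = 4; answer 4
Part 2: W1 = 4; m = 7; total draws C(9,3) = 84; complement C(7,3) = 35; favorable 84 - 35 = 49; P = 7/12; answer 7/12
Part 3: W2 = 7/12; threaded value p + q = 19; w = -14; a(2) = -1*(23) + 2*(-14) = -51; iterating: a(2)=-51, a(3)=97, a(4)=-199, a(5)=393, a(6)=-791, a(7)=1577, a(8)=-3159, a(9)=6313; answer 6313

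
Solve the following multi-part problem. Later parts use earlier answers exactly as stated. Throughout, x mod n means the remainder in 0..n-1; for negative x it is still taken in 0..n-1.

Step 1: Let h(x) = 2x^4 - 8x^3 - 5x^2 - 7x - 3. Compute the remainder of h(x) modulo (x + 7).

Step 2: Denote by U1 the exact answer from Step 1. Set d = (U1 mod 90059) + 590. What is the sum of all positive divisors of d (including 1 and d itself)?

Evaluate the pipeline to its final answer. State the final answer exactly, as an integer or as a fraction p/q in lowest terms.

Step 1: remainder = value at the root: 2*(-7)^4 - 8*(-7)^3 - 5*(-7)^2 - 7*(-7)^1 - 3 = (4802) + (2744) + (-245) + (49) + (-3) = 7347; answer 7347
Step 2: U1 = 7347; d = 7937; 7937 is prime, so its only divisors are 1 and 7937; sigma = 1 + 7937 = 7938; answer 7938

7938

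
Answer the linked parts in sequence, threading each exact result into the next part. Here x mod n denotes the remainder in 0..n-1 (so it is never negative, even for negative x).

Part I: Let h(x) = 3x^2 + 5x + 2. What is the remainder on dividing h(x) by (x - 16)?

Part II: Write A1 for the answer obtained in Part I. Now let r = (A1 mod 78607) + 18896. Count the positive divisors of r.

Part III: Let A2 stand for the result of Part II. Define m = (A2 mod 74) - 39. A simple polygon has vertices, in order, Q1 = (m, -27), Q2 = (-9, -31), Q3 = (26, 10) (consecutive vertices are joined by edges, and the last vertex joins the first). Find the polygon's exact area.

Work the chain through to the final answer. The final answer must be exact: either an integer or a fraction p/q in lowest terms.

439

Part I: remainder = value at the root: 3*(16)^2 + 5*(16)^1 + 2 = (768) + (80) + (2) = 850; answer 850
Part II: A1 = 850; r = 19746; 19746 = 2 * 3^2 * 1097; number of divisors = (1+1) * (2+1) * (1+1) = 12; answer 12
Part III: A2 = 12; m = -27; cross terms: (-27*-31 - -9*-27)=594, (-9*10 - 26*-31)=716, (26*-27 - -27*10)=-432; twice the area = |878| = 878; area = 439; answer 439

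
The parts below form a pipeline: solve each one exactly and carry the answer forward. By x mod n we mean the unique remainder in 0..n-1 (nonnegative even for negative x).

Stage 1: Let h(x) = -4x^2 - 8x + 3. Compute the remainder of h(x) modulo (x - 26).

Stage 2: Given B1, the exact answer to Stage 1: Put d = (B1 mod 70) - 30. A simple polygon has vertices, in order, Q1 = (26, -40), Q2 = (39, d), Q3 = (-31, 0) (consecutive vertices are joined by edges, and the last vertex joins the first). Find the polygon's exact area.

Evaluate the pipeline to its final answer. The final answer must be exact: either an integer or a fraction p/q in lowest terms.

Stage 1: remainder = value at the root: -4*(26)^2 - 8*(26)^1 + 3 = (-2704) + (-208) + (3) = -2909; answer -2909
Stage 2: B1 = -2909; d = 1; cross terms: (26*1 - 39*-40)=1586, (39*0 - -31*1)=31, (-31*-40 - 26*0)=1240; twice the area = |2857| = 2857; area = 2857/2; answer 2857/2

2857/2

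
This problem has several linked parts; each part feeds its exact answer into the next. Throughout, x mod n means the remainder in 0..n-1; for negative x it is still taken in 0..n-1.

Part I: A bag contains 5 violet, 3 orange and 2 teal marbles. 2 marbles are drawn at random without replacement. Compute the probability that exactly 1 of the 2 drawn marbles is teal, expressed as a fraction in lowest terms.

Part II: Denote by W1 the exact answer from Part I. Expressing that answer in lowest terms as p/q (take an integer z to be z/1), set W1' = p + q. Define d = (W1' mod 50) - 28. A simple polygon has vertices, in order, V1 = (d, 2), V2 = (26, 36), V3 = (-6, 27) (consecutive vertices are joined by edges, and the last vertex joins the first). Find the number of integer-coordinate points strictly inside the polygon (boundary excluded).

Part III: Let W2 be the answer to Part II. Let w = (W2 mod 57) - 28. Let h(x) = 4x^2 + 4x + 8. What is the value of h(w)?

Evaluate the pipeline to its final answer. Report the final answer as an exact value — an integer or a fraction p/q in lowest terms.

Part I: total draws C(10,2) = 45; favorable C(2,1)*C(8,1) = 16; P = 16/45; answer 16/45
Part II: W1 = 16/45; threaded value p + q = 61; d = -17; cross terms: (-17*36 - 26*2)=-664, (26*27 - -6*36)=918, (-6*2 - -17*27)=447; twice the area = |701| = 701; area = 701/2; boundary points = 1 + 1 + 1 = 3; strictly interior points = area - boundary/2 + 1 = 350; answer 350
Part III: W2 = 350; w = -20; 4*(-20)^2 + 4*(-20)^1 + 8 = (1600) + (-80) + (8) = 1528; answer 1528

1528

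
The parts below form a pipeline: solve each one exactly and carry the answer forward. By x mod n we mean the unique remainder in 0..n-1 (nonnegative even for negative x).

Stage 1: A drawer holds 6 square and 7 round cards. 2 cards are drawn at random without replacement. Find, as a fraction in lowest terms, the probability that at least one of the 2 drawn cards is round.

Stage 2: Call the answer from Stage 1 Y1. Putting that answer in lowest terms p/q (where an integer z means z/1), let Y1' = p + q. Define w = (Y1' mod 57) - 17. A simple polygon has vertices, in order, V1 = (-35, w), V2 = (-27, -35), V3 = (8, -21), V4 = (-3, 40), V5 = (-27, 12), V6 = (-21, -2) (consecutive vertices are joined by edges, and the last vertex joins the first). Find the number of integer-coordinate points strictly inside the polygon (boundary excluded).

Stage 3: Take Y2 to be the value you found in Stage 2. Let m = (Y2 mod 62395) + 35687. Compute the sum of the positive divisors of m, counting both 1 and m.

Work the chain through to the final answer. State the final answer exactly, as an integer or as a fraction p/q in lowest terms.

Stage 1: total draws C(13,2) = 78; complement C(6,2) = 15; favorable 78 - 15 = 63; P = 21/26; answer 21/26
Stage 2: Y1 = 21/26; threaded value p + q = 47; w = 30; cross terms: (-35*-35 - -27*30)=2035, (-27*-21 - 8*-35)=847, (8*40 - -3*-21)=257, (-3*12 - -27*40)=1044, (-27*-2 - -21*12)=306, (-21*30 - -35*-2)=-700; twice the area = |3789| = 3789; area = 3789/2; boundary points = 1 + 7 + 1 + 4 + 2 + 2 = 17; strictly interior points = area - boundary/2 + 1 = 1887; answer 1887
Stage 3: Y2 = 1887; m = 37574; 37574 = 2 * 18787; sigma = (1 + 2) * (1 + 18787) = 3 * 18788 = 56364; answer 56364

56364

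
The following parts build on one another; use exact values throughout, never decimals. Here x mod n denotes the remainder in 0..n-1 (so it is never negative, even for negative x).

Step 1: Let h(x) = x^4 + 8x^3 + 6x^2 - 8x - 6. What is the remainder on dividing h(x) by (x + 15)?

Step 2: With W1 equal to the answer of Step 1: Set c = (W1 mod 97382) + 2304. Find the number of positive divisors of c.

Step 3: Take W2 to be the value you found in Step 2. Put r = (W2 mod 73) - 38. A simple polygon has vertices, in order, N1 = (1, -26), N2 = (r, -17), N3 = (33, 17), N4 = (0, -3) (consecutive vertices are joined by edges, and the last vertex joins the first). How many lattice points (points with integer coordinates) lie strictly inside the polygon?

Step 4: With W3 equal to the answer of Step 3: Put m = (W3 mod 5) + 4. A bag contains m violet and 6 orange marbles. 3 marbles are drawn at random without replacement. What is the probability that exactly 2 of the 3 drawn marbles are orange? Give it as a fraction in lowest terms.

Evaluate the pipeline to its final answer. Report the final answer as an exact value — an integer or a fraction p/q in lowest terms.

1/2

Step 1: remainder = value at the root: 1*(-15)^4 + 8*(-15)^3 + 6*(-15)^2 - 8*(-15)^1 - 6 = (50625) + (-27000) + (1350) + (120) + (-6) = 25089; answer 25089
Step 2: W1 = 25089; c = 27393; 27393 = 3 * 23 * 397; number of divisors = (1+1) * (1+1) * (1+1) = 8; answer 8
Step 3: W2 = 8; r = -30; cross terms: (1*-17 - -30*-26)=-797, (-30*17 - 33*-17)=51, (33*-3 - 0*17)=-99, (0*-26 - 1*-3)=3; twice the area = |-842| = 842; area = 421; boundary points = 1 + 1 + 1 + 1 = 4; strictly interior points = area - boundary/2 + 1 = 420; answer 420
Step 4: W3 = 420; m = 4; total draws C(10,3) = 120; favorable C(6,2)*C(4,1) = 60; P = 1/2; answer 1/2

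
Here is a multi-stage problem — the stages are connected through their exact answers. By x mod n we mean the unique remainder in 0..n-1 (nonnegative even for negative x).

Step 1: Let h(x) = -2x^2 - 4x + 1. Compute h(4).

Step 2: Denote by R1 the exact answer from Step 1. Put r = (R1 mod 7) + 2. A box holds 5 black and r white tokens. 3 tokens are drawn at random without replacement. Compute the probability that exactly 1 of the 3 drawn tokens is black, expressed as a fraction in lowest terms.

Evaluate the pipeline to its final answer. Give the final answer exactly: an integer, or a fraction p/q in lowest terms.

5/14

Step 1: -2*(4)^2 - 4*(4)^1 + 1 = (-32) + (-16) + (1) = -47; answer -47
Step 2: R1 = -47; r = 4; total draws C(9,3) = 84; favorable C(5,1)*C(4,2) = 30; P = 5/14; answer 5/14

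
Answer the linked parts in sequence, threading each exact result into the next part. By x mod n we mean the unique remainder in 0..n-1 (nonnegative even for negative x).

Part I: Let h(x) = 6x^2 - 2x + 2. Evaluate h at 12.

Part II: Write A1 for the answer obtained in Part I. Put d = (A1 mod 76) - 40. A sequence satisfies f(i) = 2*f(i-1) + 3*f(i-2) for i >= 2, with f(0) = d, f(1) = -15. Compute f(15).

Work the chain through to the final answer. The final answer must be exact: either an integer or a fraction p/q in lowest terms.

-175774089

Part I: 6*(12)^2 - 2*(12)^1 + 2 = (864) + (-24) + (2) = 842; answer 842
Part II: A1 = 842; d = -34; f(2) = 2*(-15) + 3*(-34) = -132; iterating: f(2)=-132, f(3)=-309, f(4)=-1014, f(5)=-2955, f(6)=-8952, f(7)=-26769, f(8)=-80394, f(9)=-241095, f(10)=-723372, f(11)=-2170029, f(12)=-6510174, f(13)=-19530435, f(14)=-58591392, f(15)=-175774089; answer -175774089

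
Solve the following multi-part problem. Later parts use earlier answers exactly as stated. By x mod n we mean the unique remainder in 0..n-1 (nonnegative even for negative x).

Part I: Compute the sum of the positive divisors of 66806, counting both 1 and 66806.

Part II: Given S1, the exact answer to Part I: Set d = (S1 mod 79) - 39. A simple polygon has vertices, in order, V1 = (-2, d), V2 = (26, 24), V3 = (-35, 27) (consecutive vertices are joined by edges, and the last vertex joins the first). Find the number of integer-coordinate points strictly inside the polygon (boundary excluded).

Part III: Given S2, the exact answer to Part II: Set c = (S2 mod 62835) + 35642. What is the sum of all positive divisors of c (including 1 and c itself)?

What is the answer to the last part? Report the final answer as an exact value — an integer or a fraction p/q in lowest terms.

Part I: 66806 = 2 * 33403; sigma = (1 + 2) * (1 + 33403) = 3 * 33404 = 100212; answer 100212
Part II: S1 = 100212; d = 1; cross terms: (-2*24 - 26*1)=-74, (26*27 - -35*24)=1542, (-35*1 - -2*27)=19; twice the area = |1487| = 1487; area = 1487/2; boundary points = 1 + 1 + 1 = 3; strictly interior points = area - boundary/2 + 1 = 743; answer 743
Part III: S2 = 743; c = 36385; 36385 = 5 * 19 * 383; sigma = (1 + 5) * (1 + 19) * (1 + 383) = 6 * 20 * 384 = 46080; answer 46080

46080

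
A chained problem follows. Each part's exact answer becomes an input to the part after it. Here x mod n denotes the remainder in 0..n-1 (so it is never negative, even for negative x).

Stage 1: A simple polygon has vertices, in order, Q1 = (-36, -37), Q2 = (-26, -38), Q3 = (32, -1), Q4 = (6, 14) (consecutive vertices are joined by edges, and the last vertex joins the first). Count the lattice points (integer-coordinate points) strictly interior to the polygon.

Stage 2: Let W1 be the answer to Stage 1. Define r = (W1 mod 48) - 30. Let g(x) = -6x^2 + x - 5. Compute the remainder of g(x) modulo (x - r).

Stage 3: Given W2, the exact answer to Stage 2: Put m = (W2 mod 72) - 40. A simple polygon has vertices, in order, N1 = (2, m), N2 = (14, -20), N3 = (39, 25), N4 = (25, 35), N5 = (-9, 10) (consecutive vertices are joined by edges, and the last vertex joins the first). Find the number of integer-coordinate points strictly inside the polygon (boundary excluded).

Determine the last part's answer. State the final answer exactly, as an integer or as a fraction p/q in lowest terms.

Stage 1: cross terms: (-36*-38 - -26*-37)=406, (-26*-1 - 32*-38)=1242, (32*14 - 6*-1)=454, (6*-37 - -36*14)=282; twice the area = |2384| = 2384; area = 1192; boundary points = 1 + 1 + 1 + 3 = 6; strictly interior points = area - boundary/2 + 1 = 1190; answer 1190
Stage 2: W1 = 1190; r = 8; remainder = value at the root: -6*(8)^2 + 1*(8)^1 - 5 = (-384) + (8) + (-5) = -381; answer -381
Stage 3: W2 = -381; m = 11; cross terms: (2*-20 - 14*11)=-194, (14*25 - 39*-20)=1130, (39*35 - 25*25)=740, (25*10 - -9*35)=565, (-9*11 - 2*10)=-119; twice the area = |2122| = 2122; area = 1061; boundary points = 1 + 5 + 2 + 1 + 1 = 10; strictly interior points = area - boundary/2 + 1 = 1057; answer 1057

1057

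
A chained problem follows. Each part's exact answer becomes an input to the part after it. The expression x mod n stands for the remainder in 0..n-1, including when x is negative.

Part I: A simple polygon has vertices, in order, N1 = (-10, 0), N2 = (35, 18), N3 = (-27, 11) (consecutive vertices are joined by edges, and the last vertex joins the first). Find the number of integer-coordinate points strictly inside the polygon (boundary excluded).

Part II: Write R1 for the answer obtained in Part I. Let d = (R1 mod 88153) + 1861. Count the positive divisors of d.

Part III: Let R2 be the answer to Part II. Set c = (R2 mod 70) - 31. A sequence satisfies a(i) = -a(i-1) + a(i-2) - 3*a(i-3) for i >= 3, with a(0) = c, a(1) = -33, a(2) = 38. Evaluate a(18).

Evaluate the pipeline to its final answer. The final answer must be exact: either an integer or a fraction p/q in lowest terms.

Part I: cross terms: (-10*18 - 35*0)=-180, (35*11 - -27*18)=871, (-27*0 - -10*11)=110; twice the area = |801| = 801; area = 801/2; boundary points = 9 + 1 + 1 = 11; strictly interior points = area - boundary/2 + 1 = 396; answer 396
Part II: R1 = 396; d = 2257; 2257 = 37 * 61; number of divisors = (1+1) * (1+1) = 4; answer 4
Part III: R2 = 4; c = -27; a(3) = -1*(38) + 1*(-33) - 3*(-27) = 10; iterating: a(3)=10, a(4)=127, a(5)=-231, a(6)=328, a(7)=-940, a(8)=1961, a(9)=-3885, a(10)=8666, a(11)=-18434, a(12)=38755, a(13)=-83187, a(14)=177244, a(15)=-376696, a(16)=803501, a(17)=-1711929, a(18)=3645518; answer 3645518

3645518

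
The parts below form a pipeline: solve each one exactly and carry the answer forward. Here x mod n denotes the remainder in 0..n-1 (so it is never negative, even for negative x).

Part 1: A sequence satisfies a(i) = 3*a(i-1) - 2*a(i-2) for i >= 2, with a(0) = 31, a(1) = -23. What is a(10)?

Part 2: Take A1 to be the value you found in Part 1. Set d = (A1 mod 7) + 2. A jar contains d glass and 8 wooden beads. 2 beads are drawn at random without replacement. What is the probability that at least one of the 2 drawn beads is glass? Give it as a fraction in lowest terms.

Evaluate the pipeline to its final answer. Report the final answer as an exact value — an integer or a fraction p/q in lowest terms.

11/15

Part 1: a(2) = 3*(-23) - 2*(31) = -131; iterating: a(2)=-131, a(3)=-347, a(4)=-779, a(5)=-1643, a(6)=-3371, a(7)=-6827, a(8)=-13739, a(9)=-27563, a(10)=-55211; answer -55211
Part 2: A1 = -55211; d = 7; total draws C(15,2) = 105; complement C(8,2) = 28; favorable 105 - 28 = 77; P = 11/15; answer 11/15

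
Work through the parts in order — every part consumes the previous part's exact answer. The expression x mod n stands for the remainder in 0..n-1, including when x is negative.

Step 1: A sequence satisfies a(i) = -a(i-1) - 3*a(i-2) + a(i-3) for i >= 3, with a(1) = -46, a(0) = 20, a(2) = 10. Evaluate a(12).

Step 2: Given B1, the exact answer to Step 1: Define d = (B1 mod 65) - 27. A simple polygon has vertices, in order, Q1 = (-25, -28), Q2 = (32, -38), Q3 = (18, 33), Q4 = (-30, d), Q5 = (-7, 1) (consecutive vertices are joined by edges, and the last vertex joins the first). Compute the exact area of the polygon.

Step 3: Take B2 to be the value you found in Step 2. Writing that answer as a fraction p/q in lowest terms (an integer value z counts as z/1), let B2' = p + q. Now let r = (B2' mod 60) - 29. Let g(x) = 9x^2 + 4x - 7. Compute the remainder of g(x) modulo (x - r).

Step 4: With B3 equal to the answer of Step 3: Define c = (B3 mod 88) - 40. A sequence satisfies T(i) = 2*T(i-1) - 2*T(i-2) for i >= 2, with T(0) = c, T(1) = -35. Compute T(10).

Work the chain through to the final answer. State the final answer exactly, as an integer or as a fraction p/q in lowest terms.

Step 1: a(3) = -1*(10) - 3*(-46) + 1*(20) = 148; iterating: a(3)=148, a(4)=-224, a(5)=-210, a(6)=1030, a(7)=-624, a(8)=-2676, a(9)=5578, a(10)=1826, a(11)=-21236, a(12)=21336; answer 21336
Step 2: B1 = 21336; d = -11; cross terms: (-25*-38 - 32*-28)=1846, (32*33 - 18*-38)=1740, (18*-11 - -30*33)=792, (-30*1 - -7*-11)=-107, (-7*-28 - -25*1)=221; twice the area = |4492| = 4492; area = 2246; answer 2246
Step 3: B2 = 2246; threaded value p + q = 2247; r = -2; remainder = value at the root: 9*(-2)^2 + 4*(-2)^1 - 7 = (36) + (-8) + (-7) = 21; answer 21
Step 4: B3 = 21; c = -19; T(2) = 2*(-35) - 2*(-19) = -32; iterating: T(2)=-32, T(3)=6, T(4)=76, T(5)=140, T(6)=128, T(7)=-24, T(8)=-304, T(9)=-560, T(10)=-512; answer -512

-512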